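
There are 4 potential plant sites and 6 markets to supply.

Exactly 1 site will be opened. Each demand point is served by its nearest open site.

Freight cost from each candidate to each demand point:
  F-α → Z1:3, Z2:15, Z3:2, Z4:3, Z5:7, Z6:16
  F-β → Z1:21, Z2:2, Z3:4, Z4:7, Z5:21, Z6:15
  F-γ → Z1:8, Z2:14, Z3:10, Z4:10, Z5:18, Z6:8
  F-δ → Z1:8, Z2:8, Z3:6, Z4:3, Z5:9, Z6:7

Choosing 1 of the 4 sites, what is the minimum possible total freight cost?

41

Open {F-δ}.
  Z1→F-δ 8, Z2→F-δ 8, Z3→F-δ 6, Z4→F-δ 3, Z5→F-δ 9, Z6→F-δ 7  ⇒ total 41.
Compare {F-α}: total 46.
Compare {F-γ}: total 68.
No size-1 selection does better; minimum is 41.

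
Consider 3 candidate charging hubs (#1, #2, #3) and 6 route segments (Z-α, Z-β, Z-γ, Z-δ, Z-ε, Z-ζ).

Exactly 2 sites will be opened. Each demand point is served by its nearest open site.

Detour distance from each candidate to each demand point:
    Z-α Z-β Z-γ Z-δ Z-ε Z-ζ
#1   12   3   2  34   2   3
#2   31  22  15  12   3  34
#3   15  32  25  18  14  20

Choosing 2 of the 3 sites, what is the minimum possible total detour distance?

Open {#1, #2}.
  Z-α→#1 12, Z-β→#1 3, Z-γ→#1 2, Z-δ→#2 12, Z-ε→#1 2, Z-ζ→#1 3  ⇒ total 34.
Compare {#1, #3}: total 40.
Compare {#2, #3}: total 87.

34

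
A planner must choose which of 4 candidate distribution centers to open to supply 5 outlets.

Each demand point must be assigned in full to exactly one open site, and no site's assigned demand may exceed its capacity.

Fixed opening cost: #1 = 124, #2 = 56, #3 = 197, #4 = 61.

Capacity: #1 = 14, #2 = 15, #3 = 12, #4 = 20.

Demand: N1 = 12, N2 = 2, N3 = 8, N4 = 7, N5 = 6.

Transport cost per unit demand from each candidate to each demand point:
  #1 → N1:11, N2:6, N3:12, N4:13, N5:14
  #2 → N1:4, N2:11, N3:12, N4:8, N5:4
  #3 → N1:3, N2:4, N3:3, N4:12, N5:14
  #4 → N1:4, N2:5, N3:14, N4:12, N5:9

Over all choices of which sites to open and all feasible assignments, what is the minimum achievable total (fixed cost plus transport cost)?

Open {#2, #4}; cheapest assignment that respects the capacities:
  #2 (cap 15, load 15): N2, N4, N5 — cost 2×11 + 7×8 + 6×4 = 102
  #4 (cap 20, load 20): N1, N3 — cost 12×4 + 8×14 = 160
  Shipping 262, fixed 117 → total 379.
  Any other capacity-feasible assignment to {#2, #4} ships for at least 262.
Compare {#2, #3, #4}: its best feasible assignment gives total 474.
Compare {#1, #2, #4}: its best feasible assignment gives total 475.
Every other set of open sites that can feasibly serve all demand totals ≥ 474 even under its best assignment. Minimum: 379.

379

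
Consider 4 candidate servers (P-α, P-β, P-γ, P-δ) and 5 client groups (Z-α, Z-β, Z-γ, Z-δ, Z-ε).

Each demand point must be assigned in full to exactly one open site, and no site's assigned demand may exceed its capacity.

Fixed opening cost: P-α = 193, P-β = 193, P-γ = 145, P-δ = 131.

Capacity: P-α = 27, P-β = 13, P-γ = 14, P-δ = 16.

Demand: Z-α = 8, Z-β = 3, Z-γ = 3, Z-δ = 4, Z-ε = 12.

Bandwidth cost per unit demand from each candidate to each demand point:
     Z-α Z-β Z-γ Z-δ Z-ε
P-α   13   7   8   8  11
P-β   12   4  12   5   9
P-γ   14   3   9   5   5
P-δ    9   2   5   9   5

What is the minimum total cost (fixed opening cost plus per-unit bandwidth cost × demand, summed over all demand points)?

520

Open {P-γ, P-δ}; cheapest assignment that respects the capacities:
  P-γ (cap 14, load 14): Z-α, Z-β, Z-γ — cost 8×14 + 3×3 + 3×9 = 148
  P-δ (cap 16, load 16): Z-δ, Z-ε — cost 4×9 + 12×5 = 96
  Shipping 244, fixed 276 → total 520.
  Any other capacity-feasible assignment to {P-γ, P-δ} ships for at least 244.
Compare {P-α, P-δ}: its best feasible assignment gives total 550.
Compare {P-α, P-γ}: its best feasible assignment gives total 579.
Every other set of open sites that can feasibly serve all demand totals ≥ 550 even under its best assignment. Minimum: 520.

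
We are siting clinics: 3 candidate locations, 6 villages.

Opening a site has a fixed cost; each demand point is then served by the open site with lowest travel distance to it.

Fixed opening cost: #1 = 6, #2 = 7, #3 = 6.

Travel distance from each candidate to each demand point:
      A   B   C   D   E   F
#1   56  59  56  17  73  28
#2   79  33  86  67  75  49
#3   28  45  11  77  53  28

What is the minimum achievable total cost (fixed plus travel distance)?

189

Open {#1, #2, #3}: assign each demand point to its cheapest open site.
  A→#3 28, B→#2 33, C→#3 11, D→#1 17, E→#3 53, F→#1 28
  travel distance 170, fixed 19 → total 189.
Compare {#1, #3}: travel distance 182 + fixed 12 = 194.
Compare {#2, #3}: travel distance 220 + fixed 13 = 233.
Compare {#3}: travel distance 242 + fixed 6 = 248.
All other subsets cost ≥ 194. Minimum total cost: 189.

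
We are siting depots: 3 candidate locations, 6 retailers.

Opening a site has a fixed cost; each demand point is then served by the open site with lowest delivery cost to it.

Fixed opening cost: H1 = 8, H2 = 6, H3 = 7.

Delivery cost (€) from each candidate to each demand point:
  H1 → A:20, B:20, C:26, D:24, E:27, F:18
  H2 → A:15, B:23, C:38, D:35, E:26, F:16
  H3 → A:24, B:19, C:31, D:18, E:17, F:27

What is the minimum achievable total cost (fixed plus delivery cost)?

Open {H2, H3}: assign each demand point to its cheapest open site.
  A→H2 15, B→H3 19, C→H3 31, D→H3 18, E→H3 17, F→H2 16
  delivery cost 116, fixed 13 → total 129.
Compare {H1, H2, H3}: delivery cost 111 + fixed 21 = 132.
Compare {H1, H3}: delivery cost 118 + fixed 15 = 133.
Compare {H1, H2}: delivery cost 127 + fixed 14 = 141.
All other subsets cost ≥ 132. Minimum total cost: 129.

129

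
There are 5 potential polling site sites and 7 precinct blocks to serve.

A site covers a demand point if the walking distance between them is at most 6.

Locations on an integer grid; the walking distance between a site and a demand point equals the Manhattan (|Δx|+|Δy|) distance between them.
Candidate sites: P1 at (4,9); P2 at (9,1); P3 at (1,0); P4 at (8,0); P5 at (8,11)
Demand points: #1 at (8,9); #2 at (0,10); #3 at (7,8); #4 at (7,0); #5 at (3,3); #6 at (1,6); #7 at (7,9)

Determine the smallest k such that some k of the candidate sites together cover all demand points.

Coverage sets (demand points within 6 of each site):
  P1: {#1, #2, #3, #6, #7}
  P2: {#4}
  P3: {#4, #5, #6}
  P4: {#4}
  P5: {#1, #3, #7}
No single site covers all 7 demand points.
But {P1, P3} covers everything, so the minimum is 2.

2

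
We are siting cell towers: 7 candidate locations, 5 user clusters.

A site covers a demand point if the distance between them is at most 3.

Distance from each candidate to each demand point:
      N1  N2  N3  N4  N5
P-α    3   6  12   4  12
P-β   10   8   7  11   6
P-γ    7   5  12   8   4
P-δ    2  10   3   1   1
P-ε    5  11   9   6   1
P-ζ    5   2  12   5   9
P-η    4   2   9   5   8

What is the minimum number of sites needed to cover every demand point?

Coverage sets (demand points within 3 of each site):
  P-α: {N1}
  P-β: {}
  P-γ: {}
  P-δ: {N1, N3, N4, N5}
  P-ε: {N5}
  P-ζ: {N2}
  P-η: {N2}
No single site covers all 5 demand points.
But {P-δ, P-ζ} covers everything, so the minimum is 2.

2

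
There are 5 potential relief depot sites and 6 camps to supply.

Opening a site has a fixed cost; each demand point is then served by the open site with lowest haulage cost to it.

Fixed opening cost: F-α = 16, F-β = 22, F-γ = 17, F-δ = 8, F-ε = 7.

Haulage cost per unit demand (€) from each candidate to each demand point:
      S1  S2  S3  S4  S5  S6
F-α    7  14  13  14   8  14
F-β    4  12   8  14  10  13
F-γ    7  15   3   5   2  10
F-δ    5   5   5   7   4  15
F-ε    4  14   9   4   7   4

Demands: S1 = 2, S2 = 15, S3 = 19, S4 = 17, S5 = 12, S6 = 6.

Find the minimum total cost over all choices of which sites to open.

Open {F-γ, F-δ, F-ε}: assign each demand point to its cheapest open site.
  S1→F-ε 2×4=8, S2→F-δ 15×5=75, S3→F-γ 19×3=57, S4→F-ε 17×4=68, S5→F-γ 12×2=24, S6→F-ε 6×4=24
  haulage cost 256, fixed 32 → total 288.
Compare {F-α, F-γ, F-δ, F-ε}: haulage cost 256 + fixed 48 = 304.
Compare {F-β, F-γ, F-δ, F-ε}: haulage cost 256 + fixed 54 = 310.
Compare {F-α, F-β, F-γ, F-δ, F-ε}: haulage cost 256 + fixed 70 = 326.
All other subsets cost ≥ 304. Minimum total cost: 288.

288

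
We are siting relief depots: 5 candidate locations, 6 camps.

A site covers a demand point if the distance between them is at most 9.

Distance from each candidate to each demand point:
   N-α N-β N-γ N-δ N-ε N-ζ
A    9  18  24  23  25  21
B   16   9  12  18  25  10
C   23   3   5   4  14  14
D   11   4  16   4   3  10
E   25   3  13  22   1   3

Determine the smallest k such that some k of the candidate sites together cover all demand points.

3

Coverage sets (demand points within 9 of each site):
  A: {N-α}
  B: {N-β}
  C: {N-β, N-γ, N-δ}
  D: {N-β, N-δ, N-ε}
  E: {N-β, N-ε, N-ζ}
No 2 sites suffice: every size-2 union leaves at least one demand point uncovered.
But {A, C, E} covers everything, so the minimum is 3.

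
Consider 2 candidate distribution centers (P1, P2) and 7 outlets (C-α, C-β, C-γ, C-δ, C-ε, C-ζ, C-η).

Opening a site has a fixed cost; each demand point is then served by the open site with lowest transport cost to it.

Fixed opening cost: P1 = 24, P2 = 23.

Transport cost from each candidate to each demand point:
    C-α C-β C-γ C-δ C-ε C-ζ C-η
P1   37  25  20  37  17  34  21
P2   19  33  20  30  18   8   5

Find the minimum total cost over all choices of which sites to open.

156

Open {P2}: assign each demand point to its cheapest open site.
  C-α→P2 19, C-β→P2 33, C-γ→P2 20, C-δ→P2 30, C-ε→P2 18, C-ζ→P2 8, C-η→P2 5
  transport cost 133, fixed 23 → total 156.
Compare {P1, P2}: transport cost 124 + fixed 47 = 171.
Compare {P1}: transport cost 191 + fixed 24 = 215.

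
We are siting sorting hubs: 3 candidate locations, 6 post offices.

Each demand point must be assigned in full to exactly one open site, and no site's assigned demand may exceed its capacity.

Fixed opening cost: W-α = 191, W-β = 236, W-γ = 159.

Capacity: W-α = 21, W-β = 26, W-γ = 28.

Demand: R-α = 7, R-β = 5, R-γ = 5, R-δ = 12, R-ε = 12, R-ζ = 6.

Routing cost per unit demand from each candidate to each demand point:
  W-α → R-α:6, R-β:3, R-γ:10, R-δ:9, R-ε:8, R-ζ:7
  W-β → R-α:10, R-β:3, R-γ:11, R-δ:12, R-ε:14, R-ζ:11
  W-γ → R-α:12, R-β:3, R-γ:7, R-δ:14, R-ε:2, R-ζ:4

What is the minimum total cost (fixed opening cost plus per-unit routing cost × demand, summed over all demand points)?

598

Open {W-α, W-γ}; cheapest assignment that respects the capacities:
  W-α (cap 21, load 19): R-α, R-δ — cost 7×6 + 12×9 = 150
  W-γ (cap 28, load 28): R-β, R-γ, R-ε, R-ζ — cost 5×3 + 5×7 + 12×2 + 6×4 = 98
  Shipping 248, fixed 350 → total 598.
  Any other capacity-feasible assignment to {W-α, W-γ} ships for at least 248.
Compare {W-β, W-γ}: its best feasible assignment gives total 707.
Compare {W-α, W-β, W-γ}: its best feasible assignment gives total 834.
Every other set of open sites that can feasibly serve all demand totals ≥ 707 even under its best assignment. Minimum: 598.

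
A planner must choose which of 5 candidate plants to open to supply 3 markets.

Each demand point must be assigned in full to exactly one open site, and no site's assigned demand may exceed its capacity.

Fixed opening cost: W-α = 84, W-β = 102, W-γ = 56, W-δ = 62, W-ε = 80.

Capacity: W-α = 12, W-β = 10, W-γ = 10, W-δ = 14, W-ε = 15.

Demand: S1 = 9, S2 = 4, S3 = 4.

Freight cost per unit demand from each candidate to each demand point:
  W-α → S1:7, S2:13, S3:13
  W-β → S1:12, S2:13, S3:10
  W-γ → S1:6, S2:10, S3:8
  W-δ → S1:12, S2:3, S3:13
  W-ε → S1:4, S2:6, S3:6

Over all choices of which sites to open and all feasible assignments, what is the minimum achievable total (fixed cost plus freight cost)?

Open {W-δ, W-ε}; cheapest assignment that respects the capacities:
  W-δ (cap 14, load 4): S2 — cost 4×3 = 12
  W-ε (cap 15, load 13): S1, S3 — cost 9×4 + 4×6 = 60
  Shipping 72, fixed 142 → total 214.
  Any other capacity-feasible assignment to {W-δ, W-ε} ships for at least 72.
Compare {W-γ, W-ε}: its best feasible assignment gives total 228.
Compare {W-γ, W-δ}: its best feasible assignment gives total 236.
Every other set of open sites that can feasibly serve all demand totals ≥ 228 even under its best assignment. Minimum: 214.

214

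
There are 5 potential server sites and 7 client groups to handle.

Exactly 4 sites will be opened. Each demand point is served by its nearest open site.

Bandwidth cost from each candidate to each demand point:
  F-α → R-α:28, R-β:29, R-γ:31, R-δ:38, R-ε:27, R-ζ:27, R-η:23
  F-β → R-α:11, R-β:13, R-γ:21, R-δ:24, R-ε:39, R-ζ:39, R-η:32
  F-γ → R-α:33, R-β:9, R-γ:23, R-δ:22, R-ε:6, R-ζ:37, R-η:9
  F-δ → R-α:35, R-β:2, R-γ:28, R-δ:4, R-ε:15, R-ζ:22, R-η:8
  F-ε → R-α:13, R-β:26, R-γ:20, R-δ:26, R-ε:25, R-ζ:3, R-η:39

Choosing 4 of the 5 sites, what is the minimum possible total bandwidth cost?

Open {F-β, F-γ, F-δ, F-ε}.
  R-α→F-β 11, R-β→F-δ 2, R-γ→F-ε 20, R-δ→F-δ 4, R-ε→F-γ 6, R-ζ→F-ε 3, R-η→F-δ 8  ⇒ total 54.
Compare {F-α, F-γ, F-δ, F-ε}: total 56.
Compare {F-α, F-β, F-δ, F-ε}: total 63.
No size-4 selection does better; minimum is 54.

54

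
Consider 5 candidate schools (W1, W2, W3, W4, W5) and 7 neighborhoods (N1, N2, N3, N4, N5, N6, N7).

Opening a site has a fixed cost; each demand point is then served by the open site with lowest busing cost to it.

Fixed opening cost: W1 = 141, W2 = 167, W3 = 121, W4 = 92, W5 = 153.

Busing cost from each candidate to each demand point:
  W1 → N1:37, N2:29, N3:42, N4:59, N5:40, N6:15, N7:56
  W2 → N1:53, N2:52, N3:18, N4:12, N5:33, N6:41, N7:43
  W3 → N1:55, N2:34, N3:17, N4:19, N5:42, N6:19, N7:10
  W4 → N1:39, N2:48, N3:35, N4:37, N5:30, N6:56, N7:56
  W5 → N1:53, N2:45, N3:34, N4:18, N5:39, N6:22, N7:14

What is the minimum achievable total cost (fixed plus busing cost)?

Open {W3}: assign each demand point to its cheapest open site.
  N1→W3 55, N2→W3 34, N3→W3 17, N4→W3 19, N5→W3 42, N6→W3 19, N7→W3 10
  busing cost 196, fixed 121 → total 317.
Compare {W5}: busing cost 225 + fixed 153 = 378.
Compare {W3, W4}: busing cost 168 + fixed 213 = 381.
Compare {W4}: busing cost 301 + fixed 92 = 393.
All other subsets cost ≥ 378. Minimum total cost: 317.

317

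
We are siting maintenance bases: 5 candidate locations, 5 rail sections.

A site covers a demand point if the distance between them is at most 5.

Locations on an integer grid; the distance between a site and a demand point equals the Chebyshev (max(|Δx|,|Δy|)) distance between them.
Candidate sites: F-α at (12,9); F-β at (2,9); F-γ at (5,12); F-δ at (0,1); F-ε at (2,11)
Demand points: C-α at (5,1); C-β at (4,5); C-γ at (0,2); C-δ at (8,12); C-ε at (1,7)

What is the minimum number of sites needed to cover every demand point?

2

Coverage sets (demand points within 5 of each site):
  F-α: {C-δ}
  F-β: {C-β, C-ε}
  F-γ: {C-δ, C-ε}
  F-δ: {C-α, C-β, C-γ}
  F-ε: {C-ε}
No single site covers all 5 demand points.
But {F-γ, F-δ} covers everything, so the minimum is 2.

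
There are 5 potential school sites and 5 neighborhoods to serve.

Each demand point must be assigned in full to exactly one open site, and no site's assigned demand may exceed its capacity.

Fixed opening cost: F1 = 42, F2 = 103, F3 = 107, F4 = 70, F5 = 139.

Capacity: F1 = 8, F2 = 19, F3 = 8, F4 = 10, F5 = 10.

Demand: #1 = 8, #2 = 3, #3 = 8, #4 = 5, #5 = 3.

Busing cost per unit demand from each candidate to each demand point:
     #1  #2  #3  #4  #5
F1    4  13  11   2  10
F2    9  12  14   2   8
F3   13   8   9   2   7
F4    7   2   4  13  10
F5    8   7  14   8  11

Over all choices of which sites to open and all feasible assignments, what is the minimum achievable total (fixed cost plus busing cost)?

Open {F2, F4}; cheapest assignment that respects the capacities:
  F2 (cap 19, load 19): #1, #2, #4, #5 — cost 8×9 + 3×12 + 5×2 + 3×8 = 142
  F4 (cap 10, load 8): #3 — cost 8×4 = 32
  Shipping 174, fixed 173 → total 347.
  Any other capacity-feasible assignment to {F2, F4} ships for at least 174.
Compare {F1, F2, F4}: its best feasible assignment gives total 349.
Compare {F1, F2}: its best feasible assignment gives total 359.
Every other set of open sites that can feasibly serve all demand totals ≥ 349 even under its best assignment. Minimum: 347.

347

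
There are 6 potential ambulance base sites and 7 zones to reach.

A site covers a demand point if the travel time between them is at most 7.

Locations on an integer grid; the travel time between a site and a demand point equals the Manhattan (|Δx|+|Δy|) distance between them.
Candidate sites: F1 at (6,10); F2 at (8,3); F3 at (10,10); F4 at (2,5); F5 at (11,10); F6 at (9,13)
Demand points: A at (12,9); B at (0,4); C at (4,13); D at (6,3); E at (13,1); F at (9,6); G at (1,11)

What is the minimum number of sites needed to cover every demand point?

3

Coverage sets (demand points within 7 of each site):
  F1: {A, C, D, F, G}
  F2: {D, E, F}
  F3: {A, F}
  F4: {B, D, G}
  F5: {A, F}
  F6: {A, C, F}
No 2 sites suffice: every size-2 union leaves at least one demand point uncovered.
But {F1, F2, F4} covers everything, so the minimum is 3.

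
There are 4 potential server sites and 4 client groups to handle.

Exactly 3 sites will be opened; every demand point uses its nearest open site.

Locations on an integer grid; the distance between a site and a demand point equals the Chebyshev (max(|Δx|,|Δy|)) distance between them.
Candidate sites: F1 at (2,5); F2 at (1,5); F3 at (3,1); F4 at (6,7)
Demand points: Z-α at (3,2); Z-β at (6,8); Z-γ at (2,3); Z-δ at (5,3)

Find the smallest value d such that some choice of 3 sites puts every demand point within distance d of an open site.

2

Open {F1, F3, F4}.
  Farthest demand point is Z-γ at distance 2 (to F1); all others are ≤ 2.
With {F2, F3, F4} the worst case is 2.
With {F1, F2, F4} the worst case is 3.
No size-3 selection achieves below 2.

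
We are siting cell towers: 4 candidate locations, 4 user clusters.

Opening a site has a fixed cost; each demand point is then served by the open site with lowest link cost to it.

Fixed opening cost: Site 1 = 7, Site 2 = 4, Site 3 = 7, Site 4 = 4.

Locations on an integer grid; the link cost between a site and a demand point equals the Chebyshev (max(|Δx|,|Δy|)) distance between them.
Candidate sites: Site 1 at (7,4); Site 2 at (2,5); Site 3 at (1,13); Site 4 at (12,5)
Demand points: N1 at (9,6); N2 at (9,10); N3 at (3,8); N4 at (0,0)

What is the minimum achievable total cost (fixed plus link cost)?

Open {Site 2, Site 4}: assign each demand point to its cheapest open site.
  N1→Site 4 3, N2→Site 4 5, N3→Site 2 3, N4→Site 2 5
  link cost 16, fixed 8 → total 24.
Compare {Site 1}: link cost 19 + fixed 7 = 26.
Compare {Site 2}: link cost 22 + fixed 4 = 26.
Compare {Site 1, Site 2}: link cost 16 + fixed 11 = 27.
All other subsets cost ≥ 26. Minimum total cost: 24.

24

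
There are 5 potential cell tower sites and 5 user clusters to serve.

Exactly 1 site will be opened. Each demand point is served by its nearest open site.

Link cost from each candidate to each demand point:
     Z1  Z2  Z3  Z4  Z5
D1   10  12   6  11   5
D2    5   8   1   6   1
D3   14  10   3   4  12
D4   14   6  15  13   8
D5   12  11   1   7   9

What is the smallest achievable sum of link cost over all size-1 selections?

21

Open {D2}.
  Z1→D2 5, Z2→D2 8, Z3→D2 1, Z4→D2 6, Z5→D2 1  ⇒ total 21.
Compare {D5}: total 40.
Compare {D3}: total 43.
No size-1 selection does better; minimum is 21.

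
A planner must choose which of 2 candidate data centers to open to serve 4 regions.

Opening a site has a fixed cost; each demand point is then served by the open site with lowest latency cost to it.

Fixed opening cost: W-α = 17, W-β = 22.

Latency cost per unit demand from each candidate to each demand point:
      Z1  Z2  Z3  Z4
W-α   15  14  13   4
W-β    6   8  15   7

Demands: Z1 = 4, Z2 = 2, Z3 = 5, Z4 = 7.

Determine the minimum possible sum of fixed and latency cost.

Open {W-α, W-β}: assign each demand point to its cheapest open site.
  Z1→W-β 4×6=24, Z2→W-β 2×8=16, Z3→W-α 5×13=65, Z4→W-α 7×4=28
  latency cost 133, fixed 39 → total 172.
Compare {W-β}: latency cost 164 + fixed 22 = 186.
Compare {W-α}: latency cost 181 + fixed 17 = 198.

172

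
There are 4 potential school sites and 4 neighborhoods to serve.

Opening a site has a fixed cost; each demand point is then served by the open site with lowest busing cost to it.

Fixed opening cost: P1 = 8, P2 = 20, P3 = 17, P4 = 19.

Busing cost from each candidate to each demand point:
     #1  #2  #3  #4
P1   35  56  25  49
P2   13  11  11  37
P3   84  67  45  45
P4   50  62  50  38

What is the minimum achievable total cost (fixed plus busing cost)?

92

Open {P2}: assign each demand point to its cheapest open site.
  #1→P2 13, #2→P2 11, #3→P2 11, #4→P2 37
  busing cost 72, fixed 20 → total 92.
Compare {P1, P2}: busing cost 72 + fixed 28 = 100.
Compare {P2, P3}: busing cost 72 + fixed 37 = 109.
Compare {P2, P4}: busing cost 72 + fixed 39 = 111.
All other subsets cost ≥ 100. Minimum total cost: 92.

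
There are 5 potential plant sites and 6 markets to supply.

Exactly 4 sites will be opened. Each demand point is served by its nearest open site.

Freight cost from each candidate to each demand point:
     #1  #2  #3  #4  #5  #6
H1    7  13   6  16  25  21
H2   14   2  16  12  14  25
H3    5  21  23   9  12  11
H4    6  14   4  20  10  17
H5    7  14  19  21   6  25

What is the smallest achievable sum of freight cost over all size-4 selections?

37

Open {H2, H3, H4, H5}.
  #1→H3 5, #2→H2 2, #3→H4 4, #4→H3 9, #5→H5 6, #6→H3 11  ⇒ total 37.
Compare {H1, H2, H3, H5}: total 39.
Compare {H1, H2, H3, H4}: total 41.
No size-4 selection does better; minimum is 37.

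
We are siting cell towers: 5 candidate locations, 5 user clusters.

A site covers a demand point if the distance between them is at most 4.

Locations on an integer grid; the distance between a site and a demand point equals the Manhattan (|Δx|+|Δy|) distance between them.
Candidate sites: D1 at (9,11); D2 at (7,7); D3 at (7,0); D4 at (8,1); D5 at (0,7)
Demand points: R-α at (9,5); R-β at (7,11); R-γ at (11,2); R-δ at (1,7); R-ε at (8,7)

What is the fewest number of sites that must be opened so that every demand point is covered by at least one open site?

3

Coverage sets (demand points within 4 of each site):
  D1: {R-β}
  D2: {R-α, R-β, R-ε}
  D3: {}
  D4: {R-γ}
  D5: {R-δ}
No 2 sites suffice: every size-2 union leaves at least one demand point uncovered.
But {D2, D4, D5} covers everything, so the minimum is 3.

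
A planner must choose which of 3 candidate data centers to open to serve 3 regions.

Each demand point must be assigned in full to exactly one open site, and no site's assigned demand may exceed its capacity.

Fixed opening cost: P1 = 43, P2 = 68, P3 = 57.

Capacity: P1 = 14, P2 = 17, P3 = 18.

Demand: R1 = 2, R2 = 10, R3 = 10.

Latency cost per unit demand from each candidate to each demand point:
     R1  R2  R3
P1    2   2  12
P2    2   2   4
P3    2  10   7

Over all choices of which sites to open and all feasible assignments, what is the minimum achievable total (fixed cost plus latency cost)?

175

Open {P1, P2}; cheapest assignment that respects the capacities:
  P1 (cap 14, load 12): R1, R2 — cost 2×2 + 10×2 = 24
  P2 (cap 17, load 10): R3 — cost 10×4 = 40
  Shipping 64, fixed 111 → total 175.
  Any other capacity-feasible assignment to {P1, P2} ships for at least 64.
Compare {P1, P3}: its best feasible assignment gives total 194.
Compare {P2, P3}: its best feasible assignment gives total 219.
Every other set of open sites that can feasibly serve all demand totals ≥ 194 even under its best assignment. Minimum: 175.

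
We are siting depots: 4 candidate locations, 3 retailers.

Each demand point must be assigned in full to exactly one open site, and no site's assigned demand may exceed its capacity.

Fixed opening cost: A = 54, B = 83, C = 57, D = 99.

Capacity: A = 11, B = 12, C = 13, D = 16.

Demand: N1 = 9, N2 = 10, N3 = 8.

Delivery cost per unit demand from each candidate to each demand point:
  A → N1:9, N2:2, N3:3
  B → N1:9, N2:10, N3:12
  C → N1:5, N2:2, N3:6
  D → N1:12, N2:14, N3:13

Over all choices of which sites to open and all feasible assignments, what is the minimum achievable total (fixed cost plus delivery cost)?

Open {A, B, C}; cheapest assignment that respects the capacities:
  A (cap 11, load 8): N3 — cost 8×3 = 24
  B (cap 12, load 9): N1 — cost 9×9 = 81
  C (cap 13, load 10): N2 — cost 10×2 = 20
  Shipping 125, fixed 194 → total 319.
  Any other capacity-feasible assignment to {A, B, C} ships for at least 125.
Compare {A, C, D}: its best feasible assignment gives total 362.
Compare {A, B, C, D}: its best feasible assignment gives total 418.
Every other set of open sites that can feasibly serve all demand totals ≥ 362 even under its best assignment. Minimum: 319.

319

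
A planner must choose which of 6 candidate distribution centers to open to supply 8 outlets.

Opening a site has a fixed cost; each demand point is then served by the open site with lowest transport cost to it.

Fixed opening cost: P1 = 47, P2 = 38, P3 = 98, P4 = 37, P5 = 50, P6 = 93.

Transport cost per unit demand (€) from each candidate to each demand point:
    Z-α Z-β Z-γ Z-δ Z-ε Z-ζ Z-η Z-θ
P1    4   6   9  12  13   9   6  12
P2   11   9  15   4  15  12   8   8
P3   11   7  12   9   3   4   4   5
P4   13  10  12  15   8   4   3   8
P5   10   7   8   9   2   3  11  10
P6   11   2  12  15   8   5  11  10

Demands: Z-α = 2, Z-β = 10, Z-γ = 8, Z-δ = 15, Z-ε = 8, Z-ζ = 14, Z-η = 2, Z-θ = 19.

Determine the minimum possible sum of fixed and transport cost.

528

Open {P2, P5}: assign each demand point to its cheapest open site.
  Z-α→P5 2×10=20, Z-β→P5 10×7=70, Z-γ→P5 8×8=64, Z-δ→P2 15×4=60, Z-ε→P5 8×2=16, Z-ζ→P5 14×3=42, Z-η→P2 2×8=16, Z-θ→P2 19×8=152
  transport cost 440, fixed 88 → total 528.
Compare {P1, P2, P5}: transport cost 414 + fixed 135 = 549.
Compare {P2, P4, P5}: transport cost 430 + fixed 125 = 555.
Compare {P2, P3, P5}: transport cost 375 + fixed 186 = 561.
All other subsets cost ≥ 549. Minimum total cost: 528.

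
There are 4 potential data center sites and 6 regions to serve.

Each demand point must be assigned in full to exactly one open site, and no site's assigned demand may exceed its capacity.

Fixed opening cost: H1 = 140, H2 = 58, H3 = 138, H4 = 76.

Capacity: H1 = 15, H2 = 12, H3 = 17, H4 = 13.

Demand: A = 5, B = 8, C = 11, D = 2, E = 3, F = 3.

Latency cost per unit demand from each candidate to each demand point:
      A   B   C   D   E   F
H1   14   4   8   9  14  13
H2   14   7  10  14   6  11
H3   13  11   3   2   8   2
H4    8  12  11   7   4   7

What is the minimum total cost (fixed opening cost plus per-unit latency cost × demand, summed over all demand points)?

Open {H2, H3, H4}; cheapest assignment that respects the capacities:
  H2 (cap 12, load 8): B — cost 8×7 = 56
  H3 (cap 17, load 16): C, D, F — cost 11×3 + 2×2 + 3×2 = 43
  H4 (cap 13, load 8): A, E — cost 5×8 + 3×4 = 52
  Shipping 151, fixed 272 → total 423.
  Any other capacity-feasible assignment to {H2, H3, H4} ships for at least 151.
Compare {H1, H3}: its best feasible assignment gives total 461.
Compare {H1, H3, H4}: its best feasible assignment gives total 481.
Every other set of open sites that can feasibly serve all demand totals ≥ 461 even under its best assignment. Minimum: 423.

423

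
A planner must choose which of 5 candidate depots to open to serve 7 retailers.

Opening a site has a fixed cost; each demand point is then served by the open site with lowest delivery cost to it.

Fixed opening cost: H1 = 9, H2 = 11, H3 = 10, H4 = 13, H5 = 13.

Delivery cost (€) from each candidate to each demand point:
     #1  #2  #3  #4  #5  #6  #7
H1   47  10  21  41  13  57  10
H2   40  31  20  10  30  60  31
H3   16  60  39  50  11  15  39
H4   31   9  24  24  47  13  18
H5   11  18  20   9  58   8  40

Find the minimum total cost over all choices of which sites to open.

Open {H1, H5}: assign each demand point to its cheapest open site.
  #1→H5 11, #2→H1 10, #3→H5 20, #4→H5 9, #5→H1 13, #6→H5 8, #7→H1 10
  delivery cost 81, fixed 22 → total 103.
Compare {H1, H3, H5}: delivery cost 79 + fixed 32 = 111.
Compare {H1, H2, H5}: delivery cost 81 + fixed 33 = 114.
Compare {H1, H4, H5}: delivery cost 80 + fixed 35 = 115.
All other subsets cost ≥ 111. Minimum total cost: 103.

103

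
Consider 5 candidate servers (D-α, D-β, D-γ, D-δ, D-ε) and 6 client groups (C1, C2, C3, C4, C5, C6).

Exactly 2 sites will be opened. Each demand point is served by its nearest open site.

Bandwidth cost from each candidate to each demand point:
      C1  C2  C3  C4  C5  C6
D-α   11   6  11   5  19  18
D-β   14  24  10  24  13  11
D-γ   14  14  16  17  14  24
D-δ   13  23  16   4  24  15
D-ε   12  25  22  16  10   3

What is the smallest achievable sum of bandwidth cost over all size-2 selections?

Open {D-α, D-ε}.
  C1→D-α 11, C2→D-α 6, C3→D-α 11, C4→D-α 5, C5→D-ε 10, C6→D-ε 3  ⇒ total 46.
Compare {D-α, D-β}: total 56.
Compare {D-α, D-γ}: total 65.
No size-2 selection does better; minimum is 46.

46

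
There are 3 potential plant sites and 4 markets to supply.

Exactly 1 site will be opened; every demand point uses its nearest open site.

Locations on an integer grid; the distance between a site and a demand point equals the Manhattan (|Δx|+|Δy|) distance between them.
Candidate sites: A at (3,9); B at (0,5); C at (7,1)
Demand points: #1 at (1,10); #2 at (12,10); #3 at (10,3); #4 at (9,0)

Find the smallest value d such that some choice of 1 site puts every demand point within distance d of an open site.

Open {A}.
  Farthest demand point is #4 at distance 15 (to A); all others are ≤ 15.
With {C} the worst case is 15.
With {B} the worst case is 17.
No size-1 selection achieves below 15.

15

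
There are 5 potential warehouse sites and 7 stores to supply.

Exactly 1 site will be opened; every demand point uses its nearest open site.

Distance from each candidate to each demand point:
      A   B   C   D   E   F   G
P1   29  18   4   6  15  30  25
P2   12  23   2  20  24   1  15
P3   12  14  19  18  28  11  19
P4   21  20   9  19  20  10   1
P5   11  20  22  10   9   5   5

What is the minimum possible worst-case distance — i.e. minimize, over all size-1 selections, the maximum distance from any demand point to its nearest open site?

21

Open {P4}.
  Farthest demand point is A at distance 21 (to P4); all others are ≤ 21.
With {P5} the worst case is 22.
With {P2} the worst case is 24.
No size-1 selection achieves below 21.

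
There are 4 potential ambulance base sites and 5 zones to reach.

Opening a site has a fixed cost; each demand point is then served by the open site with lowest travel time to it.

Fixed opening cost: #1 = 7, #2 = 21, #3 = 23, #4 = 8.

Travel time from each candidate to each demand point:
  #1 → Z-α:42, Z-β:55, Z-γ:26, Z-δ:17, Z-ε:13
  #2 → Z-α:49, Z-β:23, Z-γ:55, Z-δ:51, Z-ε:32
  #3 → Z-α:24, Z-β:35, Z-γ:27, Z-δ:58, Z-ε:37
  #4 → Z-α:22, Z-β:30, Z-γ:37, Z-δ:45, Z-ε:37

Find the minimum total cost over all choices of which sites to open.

Open {#1, #4}: assign each demand point to its cheapest open site.
  Z-α→#4 22, Z-β→#4 30, Z-γ→#1 26, Z-δ→#1 17, Z-ε→#1 13
  travel time 108, fixed 15 → total 123.
Compare {#1, #2, #4}: travel time 101 + fixed 36 = 137.
Compare {#1, #3}: travel time 115 + fixed 30 = 145.
Compare {#1, #3, #4}: travel time 108 + fixed 38 = 146.
All other subsets cost ≥ 137. Minimum total cost: 123.

123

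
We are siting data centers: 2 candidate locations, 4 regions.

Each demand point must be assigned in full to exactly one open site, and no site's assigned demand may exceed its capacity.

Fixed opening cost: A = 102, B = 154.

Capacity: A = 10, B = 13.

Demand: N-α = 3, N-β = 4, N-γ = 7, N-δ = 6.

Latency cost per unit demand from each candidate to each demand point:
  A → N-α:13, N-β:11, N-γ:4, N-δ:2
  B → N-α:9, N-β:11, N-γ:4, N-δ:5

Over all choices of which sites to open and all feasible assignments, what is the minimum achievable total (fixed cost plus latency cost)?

Open {A, B}; cheapest assignment that respects the capacities:
  A (cap 10, load 10): N-β, N-δ — cost 4×11 + 6×2 = 56
  B (cap 13, load 10): N-α, N-γ — cost 3×9 + 7×4 = 55
  Shipping 111, fixed 256 → total 367.
  Any other capacity-feasible assignment to {A, B} ships for at least 111.
Total demand is 20 and no other set of sites has combined capacity ≥ 20, so {A, B} is the only feasible choice of open sites. Minimum: 367.

367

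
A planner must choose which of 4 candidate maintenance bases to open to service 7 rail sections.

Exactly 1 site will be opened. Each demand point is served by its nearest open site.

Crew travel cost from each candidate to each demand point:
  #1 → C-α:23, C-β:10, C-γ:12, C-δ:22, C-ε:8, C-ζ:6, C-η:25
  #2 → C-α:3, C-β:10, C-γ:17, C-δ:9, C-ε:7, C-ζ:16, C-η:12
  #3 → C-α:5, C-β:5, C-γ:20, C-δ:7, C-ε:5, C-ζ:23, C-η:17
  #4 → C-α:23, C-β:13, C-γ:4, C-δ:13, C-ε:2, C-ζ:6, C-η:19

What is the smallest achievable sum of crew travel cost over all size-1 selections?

74

Open {#2}.
  C-α→#2 3, C-β→#2 10, C-γ→#2 17, C-δ→#2 9, C-ε→#2 7, C-ζ→#2 16, C-η→#2 12  ⇒ total 74.
Compare {#4}: total 80.
Compare {#3}: total 82.
No size-1 selection does better; minimum is 74.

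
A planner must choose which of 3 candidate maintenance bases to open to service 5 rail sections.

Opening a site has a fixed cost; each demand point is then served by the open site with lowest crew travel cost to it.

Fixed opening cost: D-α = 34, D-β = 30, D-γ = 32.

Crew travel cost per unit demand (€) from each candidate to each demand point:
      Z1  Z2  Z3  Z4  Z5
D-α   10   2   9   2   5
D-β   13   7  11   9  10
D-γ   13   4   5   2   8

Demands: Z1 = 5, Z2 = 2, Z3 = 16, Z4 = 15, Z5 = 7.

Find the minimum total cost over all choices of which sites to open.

265

Open {D-α, D-γ}: assign each demand point to its cheapest open site.
  Z1→D-α 5×10=50, Z2→D-α 2×2=4, Z3→D-γ 16×5=80, Z4→D-α 15×2=30, Z5→D-α 7×5=35
  crew travel cost 199, fixed 66 → total 265.
Compare {D-γ}: crew travel cost 239 + fixed 32 = 271.
Compare {D-α, D-β, D-γ}: crew travel cost 199 + fixed 96 = 295.
Compare {D-α}: crew travel cost 263 + fixed 34 = 297.
All other subsets cost ≥ 271. Minimum total cost: 265.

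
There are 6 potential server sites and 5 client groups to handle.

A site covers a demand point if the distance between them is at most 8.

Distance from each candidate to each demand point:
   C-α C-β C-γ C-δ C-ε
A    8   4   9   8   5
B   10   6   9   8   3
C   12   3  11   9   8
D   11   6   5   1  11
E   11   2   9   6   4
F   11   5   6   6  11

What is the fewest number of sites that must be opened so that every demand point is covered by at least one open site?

Coverage sets (demand points within 8 of each site):
  A: {C-α, C-β, C-δ, C-ε}
  B: {C-β, C-δ, C-ε}
  C: {C-β, C-ε}
  D: {C-β, C-γ, C-δ}
  E: {C-β, C-δ, C-ε}
  F: {C-β, C-γ, C-δ}
No single site covers all 5 demand points.
But {A, D} covers everything, so the minimum is 2.

2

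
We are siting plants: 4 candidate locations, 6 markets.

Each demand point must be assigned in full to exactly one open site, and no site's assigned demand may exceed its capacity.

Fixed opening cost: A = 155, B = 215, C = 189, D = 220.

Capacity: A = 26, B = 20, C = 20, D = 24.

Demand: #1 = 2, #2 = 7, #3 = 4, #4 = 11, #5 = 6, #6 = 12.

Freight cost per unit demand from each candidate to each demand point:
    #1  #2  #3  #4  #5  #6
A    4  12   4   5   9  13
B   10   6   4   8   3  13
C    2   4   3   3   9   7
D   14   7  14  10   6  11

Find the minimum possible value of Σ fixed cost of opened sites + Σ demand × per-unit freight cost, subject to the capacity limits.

589

Open {A, C}; cheapest assignment that respects the capacities:
  A (cap 26, load 23): #1, #3, #4, #5 — cost 2×4 + 4×4 + 11×5 + 6×9 = 133
  C (cap 20, load 19): #2, #6 — cost 7×4 + 12×7 = 112
  Shipping 245, fixed 344 → total 589.
  Any other capacity-feasible assignment to {A, C} ships for at least 245.
Compare {A, B}: its best feasible assignment gives total 665.
Compare {A, D}: its best feasible assignment gives total 689.
Every other set of open sites that can feasibly serve all demand totals ≥ 665 even under its best assignment. Minimum: 589.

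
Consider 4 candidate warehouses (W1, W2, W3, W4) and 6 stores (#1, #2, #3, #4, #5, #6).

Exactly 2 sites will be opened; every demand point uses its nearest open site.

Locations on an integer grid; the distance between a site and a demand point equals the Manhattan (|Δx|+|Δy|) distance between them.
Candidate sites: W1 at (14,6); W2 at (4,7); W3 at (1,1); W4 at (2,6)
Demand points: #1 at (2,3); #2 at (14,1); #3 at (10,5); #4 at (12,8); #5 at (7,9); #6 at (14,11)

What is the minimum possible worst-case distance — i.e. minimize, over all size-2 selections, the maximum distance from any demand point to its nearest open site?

Open {W1, W2}.
  Farthest demand point is #1 at distance 6 (to W2); all others are ≤ 6.
With {W1, W4} the worst case is 8.
With {W1, W3} the worst case is 10.
No size-2 selection achieves below 6.

6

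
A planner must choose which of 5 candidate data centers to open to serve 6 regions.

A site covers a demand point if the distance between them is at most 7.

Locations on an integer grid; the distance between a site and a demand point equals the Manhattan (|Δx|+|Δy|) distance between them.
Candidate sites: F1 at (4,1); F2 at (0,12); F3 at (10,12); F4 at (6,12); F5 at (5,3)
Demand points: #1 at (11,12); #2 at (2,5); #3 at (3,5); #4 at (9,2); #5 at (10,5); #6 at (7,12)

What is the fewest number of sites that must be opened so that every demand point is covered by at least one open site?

2

Coverage sets (demand points within 7 of each site):
  F1: {#2, #3, #4}
  F2: {#6}
  F3: {#1, #5, #6}
  F4: {#1, #6}
  F5: {#2, #3, #4, #5}
No single site covers all 6 demand points.
But {F1, F3} covers everything, so the minimum is 2.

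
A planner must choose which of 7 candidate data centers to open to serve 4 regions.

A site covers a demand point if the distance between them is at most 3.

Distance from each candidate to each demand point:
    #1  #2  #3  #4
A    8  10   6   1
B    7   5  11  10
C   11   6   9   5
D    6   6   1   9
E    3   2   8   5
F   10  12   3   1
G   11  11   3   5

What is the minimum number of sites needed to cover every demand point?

2

Coverage sets (demand points within 3 of each site):
  A: {#4}
  B: {}
  C: {}
  D: {#3}
  E: {#1, #2}
  F: {#3, #4}
  G: {#3}
No single site covers all 4 demand points.
But {E, F} covers everything, so the minimum is 2.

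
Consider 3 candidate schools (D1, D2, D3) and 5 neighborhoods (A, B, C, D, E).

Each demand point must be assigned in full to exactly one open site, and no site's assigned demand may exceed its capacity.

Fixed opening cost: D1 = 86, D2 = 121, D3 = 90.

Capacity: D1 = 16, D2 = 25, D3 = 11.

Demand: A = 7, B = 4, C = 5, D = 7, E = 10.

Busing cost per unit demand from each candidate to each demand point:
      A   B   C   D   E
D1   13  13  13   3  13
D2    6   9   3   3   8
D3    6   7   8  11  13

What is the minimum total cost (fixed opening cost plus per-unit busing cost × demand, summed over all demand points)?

Open {D2, D3}; cheapest assignment that respects the capacities:
  D2 (cap 25, load 22): C, D, E — cost 5×3 + 7×3 + 10×8 = 116
  D3 (cap 11, load 11): A, B — cost 7×6 + 4×7 = 70
  Shipping 186, fixed 211 → total 397.
  Any other capacity-feasible assignment to {D2, D3} ships for at least 186.
Compare {D1, D2}: its best feasible assignment gives total 417.
Compare {D1, D2, D3}: its best feasible assignment gives total 483.
Every other set of open sites that can feasibly serve all demand totals ≥ 417 even under its best assignment. Minimum: 397.

397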